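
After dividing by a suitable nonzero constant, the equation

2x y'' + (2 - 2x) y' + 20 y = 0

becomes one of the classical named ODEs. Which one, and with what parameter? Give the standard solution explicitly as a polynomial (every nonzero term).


All three coefficients share the factor 2; dividing through by 2 gives  x y'' + (1 - x) y' + 10 y = 0.
This matches the Laguerre equation x y'' + (1 - x) y' + n y = 0 with n = 10; the polynomial solution is L_10(x).
With y = sum_k a_k x^k, matching x^k gives (k+1)k a_{k+1} + (k+1) a_{k+1} - k a_k + n a_k = 0, i.e. (k+1)^2 a_{k+1} = (k - n) a_k = (k - 10) a_k. The right side vanishes at k = 10, so the series terminates at degree 10.
Standard normalization L_n(0) = 1 gives a_0 = 1. Work upward with a_{k+1} = (k - 10) a_k / (k+1)^2:
  a_1 = (0 - 10)(1) / 1^2 = -10/1 = -10
  a_2 = (1 - 10)(-10) / 2^2 = 90/4 = 45/2
  a_3 = (2 - 10)(45/2) / 3^2 = -180/9 = -20
  a_4 = (3 - 10)(-20) / 4^2 = 140/16 = 35/4
  a_5 = (4 - 10)(35/4) / 5^2 = (-105/2)/25 = -21/10
  a_6 = (5 - 10)(-21/10) / 6^2 = (21/2)/36 = 7/24
  a_7 = (6 - 10)(7/24) / 7^2 = (-7/6)/49 = -1/42
  a_8 = (7 - 10)(-1/42) / 8^2 = (1/14)/64 = 1/896
  a_9 = (8 - 10)(1/896) / 9^2 = (-1/448)/81 = -1/36288
  a_10 = (9 - 10)(-1/36288) / 10^2 = (1/36288)/100 = 1/3628800
Hence L_10(x) = x^10/3628800 - x^9/36288 + x^8/896 - x^7/42 + 7 x^6/24 - 21 x^5/10 + 35 x^4/4 - 20 x^3 + 45 x^2/2 - 10 x + 1.

L_10(x); series = x^10/3628800 - x^9/36288 + x^8/896 - x^7/42 + 7 x^6/24 - 21 x^5/10 + 35 x^4/4 - 20 x^3 + 45 x^2/2 - 10 x + 1


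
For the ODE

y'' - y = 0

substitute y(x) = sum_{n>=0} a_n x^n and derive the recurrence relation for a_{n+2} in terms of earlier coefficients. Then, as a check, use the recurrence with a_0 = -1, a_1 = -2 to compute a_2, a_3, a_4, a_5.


Substitute y = sum_n a_n x^n into y'' + (const) y = 0.
y''(x) = sum_{n>=0} (n+2)(n+1) a_{n+2} x^n.
The ODE becomes sum_n [(n+2)(n+1) a_{n+2} - 1 a_n] x^n = 0.
Setting each coefficient to zero gives the recurrence:
  (n+2)(n+1) a_{n+2} - 1 a_n = 0,
  a_{n+2} = 1 / ((n+1)(n+2)) a_n.

Check with a_0 = -1, a_1 = -2 (apply the recurrence for n = 0, 1, 2, 3): a_0 = -1, a_1 = -2, a_2 = -1/2, a_3 = -1/3, a_4 = -1/24, a_5 = -1/60.

a_{n+2} = 1/((n+1)(n+2)) * a_n; check: a_0 = -1, a_1 = -2, a_2 = -1/2, a_3 = -1/3, a_4 = -1/24, a_5 = -1/60


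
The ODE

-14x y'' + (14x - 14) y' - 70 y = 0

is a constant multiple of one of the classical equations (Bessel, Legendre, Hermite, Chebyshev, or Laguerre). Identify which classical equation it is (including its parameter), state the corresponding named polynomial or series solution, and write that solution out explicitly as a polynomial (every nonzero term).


All three coefficients share the factor -14; dividing through by -14 gives  x y'' + (1 - x) y' + 5 y = 0.
This matches the Laguerre equation x y'' + (1 - x) y' + n y = 0 with n = 5; the polynomial solution is L_5(x).
With y = sum_k a_k x^k, matching x^k gives (k+1)k a_{k+1} + (k+1) a_{k+1} - k a_k + n a_k = 0, i.e. (k+1)^2 a_{k+1} = (k - n) a_k = (k - 5) a_k. The right side vanishes at k = 5, so the series terminates at degree 5.
Standard normalization L_n(0) = 1 gives a_0 = 1. Work upward with a_{k+1} = (k - 5) a_k / (k+1)^2:
  a_1 = (0 - 5)(1) / 1^2 = -5/1 = -5
  a_2 = (1 - 5)(-5) / 2^2 = 20/4 = 5
  a_3 = (2 - 5)(5) / 3^2 = -15/9 = -5/3
  a_4 = (3 - 5)(-5/3) / 4^2 = (10/3)/16 = 5/24
  a_5 = (4 - 5)(5/24) / 5^2 = (-5/24)/25 = -1/120
Hence L_5(x) = -x^5/120 + 5 x^4/24 - 5 x^3/3 + 5 x^2 - 5 x + 1.

L_5(x); series = -x^5/120 + 5 x^4/24 - 5 x^3/3 + 5 x^2 - 5 x + 1


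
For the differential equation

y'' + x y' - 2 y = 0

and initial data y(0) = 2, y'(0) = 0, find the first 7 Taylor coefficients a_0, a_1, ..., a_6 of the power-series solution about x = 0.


Ansatz: y(x) = sum_{n>=0} a_n x^n, so y'(x) = sum_{n>=1} n a_n x^(n-1) and y''(x) = sum_{n>=2} n(n-1) a_n x^(n-2).
Substitute into P(x) y'' + Q(x) y' + R(x) y = 0 with P(x) = 1, Q(x) = x, R(x) = -2, and match powers of x.
Initial conditions: a_0 = 2, a_1 = 0.
Setting the coefficient of each power of x to zero and solving order by order (substituting the coefficients already found):
  x^0: 2 a_2 - 2 a_0 = 0  ->  2 a_2 = 2 a_0 = 4  ->  a_2 = 2
  x^1: 6 a_3 - a_1 = 0  ->  6 a_3 = a_1 = 0  ->  a_3 = 0
  x^2: 12 a_4 = 0  ->  a_4 = 0
  x^3: 20 a_5 + a_3 = 0  ->  20 a_5 = -a_3 = 0  ->  a_5 = 0
  x^4: 30 a_6 + 2 a_4 = 0  ->  30 a_6 = -2 a_4 = 0  ->  a_6 = 0
Truncated series: y(x) = 2 + 2 x^2 + O(x^7).

a_0 = 2; a_1 = 0; a_2 = 2; a_3 = 0; a_4 = 0; a_5 = 0; a_6 = 0


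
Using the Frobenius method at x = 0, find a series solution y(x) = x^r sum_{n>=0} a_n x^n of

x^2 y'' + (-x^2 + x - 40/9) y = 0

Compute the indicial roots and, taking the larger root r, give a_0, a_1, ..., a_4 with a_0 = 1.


Write in Frobenius form y'' + (p(x)/x) y' + (q(x)/x^2) y = 0:
  p(x) = 0,  q(x) = -x^2 + x - 40/9.
Indicial equation: r(r-1) + (0) r + (-40/9) = 0 -> roots r_1 = 8/3, r_2 = -5/3.
Take r = r_1 = 8/3. Let y(x) = x^r sum_{n>=0} a_n x^n with a_0 = 1.
Substitute y = x^r sum a_n x^n and match x^{r+n}. The recurrence is
  D(n) a_n + 1 a_{n-1} - 1 a_{n-2} = 0,  where D(n) = (r+n)(r+n-1) + (0)(r+n) + (-40/9).
  a_n = [-1 a_{n-1} + 1 a_{n-2}] / D(n).
Since the indicial polynomial factors as (r - r_1)(r - r_2), D(n) = (r_1 + n - r_1)(r_1 + n - r_2) = n(n + 13/3).
Evaluating step by step (a_0 = 1):
  n = 1: D(1) = 1(1 + 13/3) = 16/3; numerator = -1(1) = -1; a_1 = (-1)/(16/3) = -3/16
  n = 2: D(2) = 2(2 + 13/3) = 38/3; numerator = -1(-3/16) + 1(1) = 19/16; a_2 = (19/16)/(38/3) = 3/32
  n = 3: D(3) = 3(3 + 13/3) = 22; numerator = -1(3/32) + 1(-3/16) = -9/32; a_3 = (-9/32)/(22) = -9/704
  n = 4: D(4) = 4(4 + 13/3) = 100/3; numerator = -1(-9/704) + 1(3/32) = 75/704; a_4 = (75/704)/(100/3) = 9/2816

r = 8/3; a_0 = 1; a_1 = -3/16; a_2 = 3/32; a_3 = -9/704; a_4 = 9/2816


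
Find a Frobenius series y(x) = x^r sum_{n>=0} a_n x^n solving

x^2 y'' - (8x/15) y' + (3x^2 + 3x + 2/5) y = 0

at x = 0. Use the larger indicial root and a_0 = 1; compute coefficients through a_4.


Write in Frobenius form y'' + (p(x)/x) y' + (q(x)/x^2) y = 0:
  p(x) = -8/15,  q(x) = 3x^2 + 3x + 2/5.
Indicial equation: r(r-1) + (-8/15) r + (2/5) = 0 -> roots r_1 = 6/5, r_2 = 1/3.
Take r = r_1 = 6/5. Let y(x) = x^r sum_{n>=0} a_n x^n with a_0 = 1.
Substitute y = x^r sum a_n x^n and match x^{r+n}. The recurrence is
  D(n) a_n + 3 a_{n-1} + 3 a_{n-2} = 0,  where D(n) = (r+n)(r+n-1) + (-8/15)(r+n) + (2/5).
  a_n = [-3 a_{n-1} - 3 a_{n-2}] / D(n).
Since the indicial polynomial factors as (r - r_1)(r - r_2), D(n) = (r_1 + n - r_1)(r_1 + n - r_2) = n(n + 13/15).
Evaluating step by step (a_0 = 1):
  n = 1: D(1) = 1(1 + 13/15) = 28/15; numerator = -3(1) = -3; a_1 = (-3)/(28/15) = -45/28
  n = 2: D(2) = 2(2 + 13/15) = 86/15; numerator = -3(-45/28) - 3(1) = 51/28; a_2 = (51/28)/(86/15) = 765/2408
  n = 3: D(3) = 3(3 + 13/15) = 58/5; numerator = -3(765/2408) - 3(-45/28) = 9315/2408; a_3 = (9315/2408)/(58/5) = 46575/139664
  n = 4: D(4) = 4(4 + 13/15) = 292/15; numerator = -3(46575/139664) - 3(765/2408) = -6345/3248; a_4 = (-6345/3248)/(292/15) = -95175/948416

r = 6/5; a_0 = 1; a_1 = -45/28; a_2 = 765/2408; a_3 = 46575/139664; a_4 = -95175/948416


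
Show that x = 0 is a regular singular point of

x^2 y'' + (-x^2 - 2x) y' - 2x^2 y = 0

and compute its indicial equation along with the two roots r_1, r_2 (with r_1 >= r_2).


Divide by x^2 to reach normal form y'' + P_1(x) y' + P_2(x) y = 0 with P_1(x) = -1 - 2/x and P_2(x) = -2.
x = 0 is a singular point because the y'-coefficient -1 - 2/x has a pole at x = 0.
It is a regular singular point because x P_1(x) = p(x) = -x - 2 and x^2 P_2(x) = q(x) = -2x^2 are polynomials, hence analytic at x = 0.
p(0) = -2,  q(0) = 0.
Indicial equation: r(r-1) + p(0) r + q(0) = 0, i.e. r^2 + (p(0) - 1) r + q(0) = 0, i.e. r^2 - 3 r = 0.
Discriminant: (-3)^2 - 4(0) = 9, so r = (3 ± 3)/2.
Solving: r_1 = 3, r_2 = 0.

indicial: r^2 - 3 r = 0; roots r_1 = 3, r_2 = 0


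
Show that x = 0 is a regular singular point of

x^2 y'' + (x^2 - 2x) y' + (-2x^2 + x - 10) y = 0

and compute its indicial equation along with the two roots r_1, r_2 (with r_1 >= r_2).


Divide by x^2 to reach normal form y'' + P_1(x) y' + P_2(x) y = 0 with P_1(x) = 1 - 2/x and P_2(x) = -2 + 1/x - 10/x^2.
x = 0 is a singular point because the y'-coefficient 1 - 2/x has a pole at x = 0 and the y-coefficient -2 + 1/x - 10/x^2 has a pole at x = 0.
It is a regular singular point because x P_1(x) = p(x) = x - 2 and x^2 P_2(x) = q(x) = -2x^2 + x - 10 are polynomials, hence analytic at x = 0.
p(0) = -2,  q(0) = -10.
Indicial equation: r(r-1) + p(0) r + q(0) = 0, i.e. r^2 + (p(0) - 1) r + q(0) = 0, i.e. r^2 - 3 r - 10 = 0.
Discriminant: (-3)^2 - 4(-10) = 49, so r = (3 ± 7)/2.
Solving: r_1 = 5, r_2 = -2.

indicial: r^2 - 3 r - 10 = 0; roots r_1 = 5, r_2 = -2


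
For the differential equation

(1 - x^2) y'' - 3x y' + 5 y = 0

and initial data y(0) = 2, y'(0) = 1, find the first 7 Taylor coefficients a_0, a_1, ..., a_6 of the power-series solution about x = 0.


Ansatz: y(x) = sum_{n>=0} a_n x^n, so y'(x) = sum_{n>=1} n a_n x^(n-1) and y''(x) = sum_{n>=2} n(n-1) a_n x^(n-2).
Substitute into P(x) y'' + Q(x) y' + R(x) y = 0 with P(x) = 1 - x^2, Q(x) = -3x, R(x) = 5, and match powers of x.
Initial conditions: a_0 = 2, a_1 = 1.
Setting the coefficient of each power of x to zero and solving order by order (substituting the coefficients already found):
  x^0: 2 a_2 + 5 a_0 = 0  ->  2 a_2 = -5 a_0 = -10  ->  a_2 = -5
  x^1: 6 a_3 + 2 a_1 = 0  ->  6 a_3 = -2 a_1 = -2  ->  a_3 = -1/3
  x^2: 12 a_4 - 3 a_2 = 0  ->  12 a_4 = 3 a_2 = -15  ->  a_4 = -5/4
  x^3: 20 a_5 - 10 a_3 = 0  ->  20 a_5 = 10 a_3 = -10/3  ->  a_5 = -1/6
  x^4: 30 a_6 - 19 a_4 = 0  ->  30 a_6 = 19 a_4 = -95/4  ->  a_6 = -19/24
Truncated series: y(x) = 2 + x - 5 x^2 - (1/3) x^3 - (5/4) x^4 - (1/6) x^5 - (19/24) x^6 + O(x^7).

a_0 = 2; a_1 = 1; a_2 = -5; a_3 = -1/3; a_4 = -5/4; a_5 = -1/6; a_6 = -19/24


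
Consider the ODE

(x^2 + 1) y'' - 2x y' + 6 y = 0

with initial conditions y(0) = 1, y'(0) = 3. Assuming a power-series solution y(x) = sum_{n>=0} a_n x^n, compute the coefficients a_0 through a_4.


Ansatz: y(x) = sum_{n>=0} a_n x^n, so y'(x) = sum_{n>=1} n a_n x^(n-1) and y''(x) = sum_{n>=2} n(n-1) a_n x^(n-2).
Substitute into P(x) y'' + Q(x) y' + R(x) y = 0 with P(x) = x^2 + 1, Q(x) = -2x, R(x) = 6, and match powers of x.
Initial conditions: a_0 = 1, a_1 = 3.
Setting the coefficient of each power of x to zero and solving order by order (substituting the coefficients already found):
  x^0: 2 a_2 + 6 a_0 = 0  ->  2 a_2 = -6 a_0 = -6  ->  a_2 = -3
  x^1: 6 a_3 + 4 a_1 = 0  ->  6 a_3 = -4 a_1 = -12  ->  a_3 = -2
  x^2: 12 a_4 + 4 a_2 = 0  ->  12 a_4 = -4 a_2 = 12  ->  a_4 = 1
Truncated series: y(x) = 1 + 3 x - 3 x^2 - 2 x^3 + x^4 + O(x^5).

a_0 = 1; a_1 = 3; a_2 = -3; a_3 = -2; a_4 = 1


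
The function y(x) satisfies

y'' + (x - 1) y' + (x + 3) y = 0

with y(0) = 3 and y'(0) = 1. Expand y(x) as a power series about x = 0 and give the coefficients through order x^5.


Ansatz: y(x) = sum_{n>=0} a_n x^n, so y'(x) = sum_{n>=1} n a_n x^(n-1) and y''(x) = sum_{n>=2} n(n-1) a_n x^(n-2).
Substitute into P(x) y'' + Q(x) y' + R(x) y = 0 with P(x) = 1, Q(x) = x - 1, R(x) = x + 3, and match powers of x.
Initial conditions: a_0 = 3, a_1 = 1.
Setting the coefficient of each power of x to zero and solving order by order (substituting the coefficients already found):
  x^0: 2 a_2 - a_1 + 3 a_0 = 0  ->  2 a_2 = a_1 - 3 a_0 = -8  ->  a_2 = -4
  x^1: 6 a_3 - 2 a_2 + 4 a_1 + a_0 = 0  ->  6 a_3 = 2 a_2 - 4 a_1 - a_0 = -15  ->  a_3 = -5/2
  x^2: 12 a_4 - 3 a_3 + 5 a_2 + a_1 = 0  ->  12 a_4 = 3 a_3 - 5 a_2 - a_1 = 23/2  ->  a_4 = 23/24
  x^3: 20 a_5 - 4 a_4 + 6 a_3 + a_2 = 0  ->  20 a_5 = 4 a_4 - 6 a_3 - a_2 = 137/6  ->  a_5 = 137/120
Truncated series: y(x) = 3 + x - 4 x^2 - (5/2) x^3 + (23/24) x^4 + (137/120) x^5 + O(x^6).

a_0 = 3; a_1 = 1; a_2 = -4; a_3 = -5/2; a_4 = 23/24; a_5 = 137/120


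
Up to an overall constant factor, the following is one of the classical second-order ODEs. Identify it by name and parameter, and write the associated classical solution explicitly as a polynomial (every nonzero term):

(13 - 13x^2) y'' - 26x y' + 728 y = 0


All three coefficients share the factor 13; dividing through by 13 gives  (1 - x^2) y'' - 2x y' + 56 y = 0.
This matches the Legendre equation (1 - x^2) y'' - 2x y' + n(n+1) y = 0 (note the -2x y' term) with n(n+1) = 56, so n = 7; the polynomial solution is P_7(x).
With y = sum_k a_k x^k, matching x^k gives (k+2)(k+1) a_{k+2} = [k(k+1) - n(n+1)] a_k = (k - 7)(k + 8) a_k. The right side vanishes at k = 7, so the series with the parity of 7 terminates at degree 7.
Standard normalization (P_n(1) = 1): leading coefficient (2n)!/(2^n (n!)^2) = 87178291200/(128*25401600) = 429/16, so a_7 = 429/16. Work downward with a_k = (k+1)(k+2) a_{k+2} / ((k - 7)(k + 8)):
  a_5 = (6)(7)(429/16) / ((5 - 7)(5 + 8)) = (9009/8)/(-26) = -693/16
  a_3 = (4)(5)(-693/16) / ((3 - 7)(3 + 8)) = (-3465/4)/(-44) = 315/16
  a_1 = (2)(3)(315/16) / ((1 - 7)(1 + 8)) = (945/8)/(-54) = -35/16
Hence P_7(x) = 429 x^7/16 - 693 x^5/16 + 315 x^3/16 - 35 x/16.

P_7(x); series = 429 x^7/16 - 693 x^5/16 + 315 x^3/16 - 35 x/16


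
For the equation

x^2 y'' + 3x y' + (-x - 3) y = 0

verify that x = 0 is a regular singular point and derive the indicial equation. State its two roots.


Divide by x^2 to reach normal form y'' + P_1(x) y' + P_2(x) y = 0 with P_1(x) = 3/x and P_2(x) = -1/x - 3/x^2.
x = 0 is a singular point because the y'-coefficient 3/x has a pole at x = 0 and the y-coefficient -1/x - 3/x^2 has a pole at x = 0.
It is a regular singular point because x P_1(x) = p(x) = 3 and x^2 P_2(x) = q(x) = -x - 3 are polynomials, hence analytic at x = 0.
p(0) = 3,  q(0) = -3.
Indicial equation: r(r-1) + p(0) r + q(0) = 0, i.e. r^2 + (p(0) - 1) r + q(0) = 0, i.e. r^2 + 2 r - 3 = 0.
Discriminant: (2)^2 - 4(-3) = 16, so r = (-2 ± 4)/2.
Solving: r_1 = 1, r_2 = -3.

indicial: r^2 + 2 r - 3 = 0; roots r_1 = 1, r_2 = -3


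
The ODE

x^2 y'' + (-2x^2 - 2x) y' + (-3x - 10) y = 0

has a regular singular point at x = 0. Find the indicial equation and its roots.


Divide by x^2 to reach normal form y'' + P_1(x) y' + P_2(x) y = 0 with P_1(x) = -2 - 2/x and P_2(x) = -3/x - 10/x^2.
x = 0 is a singular point because the y'-coefficient -2 - 2/x has a pole at x = 0 and the y-coefficient -3/x - 10/x^2 has a pole at x = 0.
It is a regular singular point because x P_1(x) = p(x) = -2x - 2 and x^2 P_2(x) = q(x) = -3x - 10 are polynomials, hence analytic at x = 0.
p(0) = -2,  q(0) = -10.
Indicial equation: r(r-1) + p(0) r + q(0) = 0, i.e. r^2 + (p(0) - 1) r + q(0) = 0, i.e. r^2 - 3 r - 10 = 0.
Discriminant: (-3)^2 - 4(-10) = 49, so r = (3 ± 7)/2.
Solving: r_1 = 5, r_2 = -2.

indicial: r^2 - 3 r - 10 = 0; roots r_1 = 5, r_2 = -2


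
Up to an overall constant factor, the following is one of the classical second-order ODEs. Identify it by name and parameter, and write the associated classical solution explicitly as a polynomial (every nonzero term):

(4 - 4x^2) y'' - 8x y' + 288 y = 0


All three coefficients share the factor 4; dividing through by 4 gives  (1 - x^2) y'' - 2x y' + 72 y = 0.
This matches the Legendre equation (1 - x^2) y'' - 2x y' + n(n+1) y = 0 (note the -2x y' term) with n(n+1) = 72, so n = 8; the polynomial solution is P_8(x).
With y = sum_k a_k x^k, matching x^k gives (k+2)(k+1) a_{k+2} = [k(k+1) - n(n+1)] a_k = (k - 8)(k + 9) a_k. The right side vanishes at k = 8, so the series with the parity of 8 terminates at degree 8.
Standard normalization (P_n(1) = 1): leading coefficient (2n)!/(2^n (n!)^2) = 20922789888000/(256*1625702400) = 6435/128, so a_8 = 6435/128. Work downward with a_k = (k+1)(k+2) a_{k+2} / ((k - 8)(k + 9)):
  a_6 = (7)(8)(6435/128) / ((6 - 8)(6 + 9)) = (45045/16)/(-30) = -3003/32
  a_4 = (5)(6)(-3003/32) / ((4 - 8)(4 + 9)) = (-45045/16)/(-52) = 3465/64
  a_2 = (3)(4)(3465/64) / ((2 - 8)(2 + 9)) = (10395/16)/(-66) = -315/32
  a_0 = (1)(2)(-315/32) / ((0 - 8)(0 + 9)) = (-315/16)/(-72) = 35/128
Hence P_8(x) = 6435 x^8/128 - 3003 x^6/32 + 3465 x^4/64 - 315 x^2/32 + 35/128.

P_8(x); series = 6435 x^8/128 - 3003 x^6/32 + 3465 x^4/64 - 315 x^2/32 + 35/128


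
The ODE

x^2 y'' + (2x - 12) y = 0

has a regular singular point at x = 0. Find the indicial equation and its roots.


Divide by x^2 to reach normal form y'' + P_1(x) y' + P_2(x) y = 0 with P_1(x) = 0 and P_2(x) = 2/x - 12/x^2.
x = 0 is a singular point because the y-coefficient 2/x - 12/x^2 has a pole at x = 0.
It is a regular singular point because x P_1(x) = p(x) = 0 and x^2 P_2(x) = q(x) = 2x - 12 are polynomials, hence analytic at x = 0.
p(0) = 0,  q(0) = -12.
Indicial equation: r(r-1) + p(0) r + q(0) = 0, i.e. r^2 + (p(0) - 1) r + q(0) = 0, i.e. r^2 - 1 r - 12 = 0.
Discriminant: (-1)^2 - 4(-12) = 49, so r = (1 ± 7)/2.
Solving: r_1 = 4, r_2 = -3.

indicial: r^2 - 1 r - 12 = 0; roots r_1 = 4, r_2 = -3


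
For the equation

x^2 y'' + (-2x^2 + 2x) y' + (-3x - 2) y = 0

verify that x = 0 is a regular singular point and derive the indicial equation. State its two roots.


Divide by x^2 to reach normal form y'' + P_1(x) y' + P_2(x) y = 0 with P_1(x) = -2 + 2/x and P_2(x) = -3/x - 2/x^2.
x = 0 is a singular point because the y'-coefficient -2 + 2/x has a pole at x = 0 and the y-coefficient -3/x - 2/x^2 has a pole at x = 0.
It is a regular singular point because x P_1(x) = p(x) = 2 - 2x and x^2 P_2(x) = q(x) = -3x - 2 are polynomials, hence analytic at x = 0.
p(0) = 2,  q(0) = -2.
Indicial equation: r(r-1) + p(0) r + q(0) = 0, i.e. r^2 + (p(0) - 1) r + q(0) = 0, i.e. r^2 + 1 r - 2 = 0.
Discriminant: (1)^2 - 4(-2) = 9, so r = (-1 ± 3)/2.
Solving: r_1 = 1, r_2 = -2.

indicial: r^2 + 1 r - 2 = 0; roots r_1 = 1, r_2 = -2


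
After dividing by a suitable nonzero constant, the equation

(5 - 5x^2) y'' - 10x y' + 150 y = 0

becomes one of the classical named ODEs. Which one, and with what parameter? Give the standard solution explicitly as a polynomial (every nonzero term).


All three coefficients share the factor 5; dividing through by 5 gives  (1 - x^2) y'' - 2x y' + 30 y = 0.
This matches the Legendre equation (1 - x^2) y'' - 2x y' + n(n+1) y = 0 (note the -2x y' term) with n(n+1) = 30, so n = 5; the polynomial solution is P_5(x).
With y = sum_k a_k x^k, matching x^k gives (k+2)(k+1) a_{k+2} = [k(k+1) - n(n+1)] a_k = (k - 5)(k + 6) a_k. The right side vanishes at k = 5, so the series with the parity of 5 terminates at degree 5.
Standard normalization (P_n(1) = 1): leading coefficient (2n)!/(2^n (n!)^2) = 3628800/(32*14400) = 63/8, so a_5 = 63/8. Work downward with a_k = (k+1)(k+2) a_{k+2} / ((k - 5)(k + 6)):
  a_3 = (4)(5)(63/8) / ((3 - 5)(3 + 6)) = (315/2)/(-18) = -35/4
  a_1 = (2)(3)(-35/4) / ((1 - 5)(1 + 6)) = (-105/2)/(-28) = 15/8
Hence P_5(x) = 63 x^5/8 - 35 x^3/4 + 15 x/8.

P_5(x); series = 63 x^5/8 - 35 x^3/4 + 15 x/8


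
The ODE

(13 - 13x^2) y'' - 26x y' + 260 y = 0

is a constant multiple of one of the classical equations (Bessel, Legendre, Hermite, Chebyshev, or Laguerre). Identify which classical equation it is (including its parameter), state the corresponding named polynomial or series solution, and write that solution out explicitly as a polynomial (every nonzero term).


All three coefficients share the factor 13; dividing through by 13 gives  (1 - x^2) y'' - 2x y' + 20 y = 0.
This matches the Legendre equation (1 - x^2) y'' - 2x y' + n(n+1) y = 0 (note the -2x y' term) with n(n+1) = 20, so n = 4; the polynomial solution is P_4(x).
With y = sum_k a_k x^k, matching x^k gives (k+2)(k+1) a_{k+2} = [k(k+1) - n(n+1)] a_k = (k - 4)(k + 5) a_k. The right side vanishes at k = 4, so the series with the parity of 4 terminates at degree 4.
Standard normalization (P_n(1) = 1): leading coefficient (2n)!/(2^n (n!)^2) = 40320/(16*576) = 35/8, so a_4 = 35/8. Work downward with a_k = (k+1)(k+2) a_{k+2} / ((k - 4)(k + 5)):
  a_2 = (3)(4)(35/8) / ((2 - 4)(2 + 5)) = (105/2)/(-14) = -15/4
  a_0 = (1)(2)(-15/4) / ((0 - 4)(0 + 5)) = (-15/2)/(-20) = 3/8
Hence P_4(x) = 35 x^4/8 - 15 x^2/4 + 3/8.

P_4(x); series = 35 x^4/8 - 15 x^2/4 + 3/8


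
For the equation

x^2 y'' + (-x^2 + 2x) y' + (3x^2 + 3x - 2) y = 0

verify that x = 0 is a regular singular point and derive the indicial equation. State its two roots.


Divide by x^2 to reach normal form y'' + P_1(x) y' + P_2(x) y = 0 with P_1(x) = -1 + 2/x and P_2(x) = 3 + 3/x - 2/x^2.
x = 0 is a singular point because the y'-coefficient -1 + 2/x has a pole at x = 0 and the y-coefficient 3 + 3/x - 2/x^2 has a pole at x = 0.
It is a regular singular point because x P_1(x) = p(x) = 2 - x and x^2 P_2(x) = q(x) = 3x^2 + 3x - 2 are polynomials, hence analytic at x = 0.
p(0) = 2,  q(0) = -2.
Indicial equation: r(r-1) + p(0) r + q(0) = 0, i.e. r^2 + (p(0) - 1) r + q(0) = 0, i.e. r^2 + 1 r - 2 = 0.
Discriminant: (1)^2 - 4(-2) = 9, so r = (-1 ± 3)/2.
Solving: r_1 = 1, r_2 = -2.

indicial: r^2 + 1 r - 2 = 0; roots r_1 = 1, r_2 = -2


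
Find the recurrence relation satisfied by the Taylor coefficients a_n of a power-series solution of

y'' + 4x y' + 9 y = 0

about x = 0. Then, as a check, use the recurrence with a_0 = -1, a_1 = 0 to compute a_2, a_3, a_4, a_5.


Substitute y = sum_n a_n x^n.
y''(x) has coefficient (n+2)(n+1) a_{n+2} at x^n;
4 x y'(x) has coefficient 4 n a_n at x^n (shift);
9 y(x) has coefficient 9 a_n at x^n.
Matching x^n: (n+2)(n+1) a_{n+2} + (4n + 9) a_n = 0.
Thus a_{n+2} = (-4n - 9) / ((n+1)(n+2)) * a_n.

Check with a_0 = -1, a_1 = 0 (apply the recurrence for n = 0, 1, 2, 3): a_0 = -1, a_1 = 0, a_2 = 9/2, a_3 = 0, a_4 = -51/8, a_5 = 0.

a_(n+2) = (-4n - 9) / ((n+1)(n+2)) * a_n; check: a_0 = -1, a_1 = 0, a_2 = 9/2, a_3 = 0, a_4 = -51/8, a_5 = 0


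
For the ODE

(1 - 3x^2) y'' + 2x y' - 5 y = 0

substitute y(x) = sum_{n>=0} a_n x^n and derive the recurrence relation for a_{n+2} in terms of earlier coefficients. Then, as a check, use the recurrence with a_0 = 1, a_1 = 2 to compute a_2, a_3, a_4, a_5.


Substitute y = sum_n a_n x^n.
(1 - 3 x^2) y'' contributes (n+2)(n+1) a_{n+2} - 3 n(n-1) a_n at x^n.
2 x y'(x) contributes 2 n a_n at x^n.
-5 y(x) contributes -5 a_n at x^n.
Matching x^n: (n+2)(n+1) a_{n+2} + (-3 n(n-1) + 2 n - 5) a_n = 0.
Thus a_{n+2} = (3 n(n-1) - 2 n + 5) / ((n+1)(n+2)) * a_n.

Check with a_0 = 1, a_1 = 2 (apply the recurrence for n = 0, 1, 2, 3): a_0 = 1, a_1 = 2, a_2 = 5/2, a_3 = 1, a_4 = 35/24, a_5 = 17/20.

a_(n+2) = (3 n(n-1) - 2 n + 5) / ((n+1)(n+2)) * a_n; check: a_0 = 1, a_1 = 2, a_2 = 5/2, a_3 = 1, a_4 = 35/24, a_5 = 17/20


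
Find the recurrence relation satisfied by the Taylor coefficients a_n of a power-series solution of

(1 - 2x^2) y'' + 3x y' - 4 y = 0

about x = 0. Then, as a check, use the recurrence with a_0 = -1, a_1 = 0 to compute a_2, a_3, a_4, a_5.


Substitute y = sum_n a_n x^n.
(1 - 2 x^2) y'' contributes (n+2)(n+1) a_{n+2} - 2 n(n-1) a_n at x^n.
3 x y'(x) contributes 3 n a_n at x^n.
-4 y(x) contributes -4 a_n at x^n.
Matching x^n: (n+2)(n+1) a_{n+2} + (-2 n(n-1) + 3 n - 4) a_n = 0.
Thus a_{n+2} = (2 n(n-1) - 3 n + 4) / ((n+1)(n+2)) * a_n.

Check with a_0 = -1, a_1 = 0 (apply the recurrence for n = 0, 1, 2, 3): a_0 = -1, a_1 = 0, a_2 = -2, a_3 = 0, a_4 = -1/3, a_5 = 0.

a_(n+2) = (2 n(n-1) - 3 n + 4) / ((n+1)(n+2)) * a_n; check: a_0 = -1, a_1 = 0, a_2 = -2, a_3 = 0, a_4 = -1/3, a_5 = 0


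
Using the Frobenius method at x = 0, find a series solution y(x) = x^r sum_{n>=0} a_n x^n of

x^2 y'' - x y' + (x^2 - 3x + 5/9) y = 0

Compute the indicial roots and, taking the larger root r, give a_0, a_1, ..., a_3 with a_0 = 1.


Write in Frobenius form y'' + (p(x)/x) y' + (q(x)/x^2) y = 0:
  p(x) = -1,  q(x) = x^2 - 3x + 5/9.
Indicial equation: r(r-1) + (-1) r + (5/9) = 0 -> roots r_1 = 5/3, r_2 = 1/3.
Take r = r_1 = 5/3. Let y(x) = x^r sum_{n>=0} a_n x^n with a_0 = 1.
Substitute y = x^r sum a_n x^n and match x^{r+n}. The recurrence is
  D(n) a_n - 3 a_{n-1} + 1 a_{n-2} = 0,  where D(n) = (r+n)(r+n-1) + (-1)(r+n) + (5/9).
  a_n = [3 a_{n-1} - 1 a_{n-2}] / D(n).
Since the indicial polynomial factors as (r - r_1)(r - r_2), D(n) = (r_1 + n - r_1)(r_1 + n - r_2) = n(n + 4/3).
Evaluating step by step (a_0 = 1):
  n = 1: D(1) = 1(1 + 4/3) = 7/3; numerator = 3(1) = 3; a_1 = (3)/(7/3) = 9/7
  n = 2: D(2) = 2(2 + 4/3) = 20/3; numerator = 3(9/7) - 1(1) = 20/7; a_2 = (20/7)/(20/3) = 3/7
  n = 3: D(3) = 3(3 + 4/3) = 13; numerator = 3(3/7) - 1(9/7) = 0; a_3 = (0)/(13) = 0

r = 5/3; a_0 = 1; a_1 = 9/7; a_2 = 3/7; a_3 = 0


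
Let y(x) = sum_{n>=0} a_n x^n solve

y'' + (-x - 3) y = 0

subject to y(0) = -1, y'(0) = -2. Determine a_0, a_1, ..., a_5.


Ansatz: y(x) = sum_{n>=0} a_n x^n, so y'(x) = sum_{n>=1} n a_n x^(n-1) and y''(x) = sum_{n>=2} n(n-1) a_n x^(n-2).
Substitute into P(x) y'' + Q(x) y' + R(x) y = 0 with P(x) = 1, Q(x) = 0, R(x) = -x - 3, and match powers of x.
Initial conditions: a_0 = -1, a_1 = -2.
Setting the coefficient of each power of x to zero and solving order by order (substituting the coefficients already found):
  x^0: 2 a_2 - 3 a_0 = 0  ->  2 a_2 = 3 a_0 = -3  ->  a_2 = -3/2
  x^1: 6 a_3 - 3 a_1 - a_0 = 0  ->  6 a_3 = 3 a_1 + a_0 = -7  ->  a_3 = -7/6
  x^2: 12 a_4 - 3 a_2 - a_1 = 0  ->  12 a_4 = 3 a_2 + a_1 = -13/2  ->  a_4 = -13/24
  x^3: 20 a_5 - 3 a_3 - a_2 = 0  ->  20 a_5 = 3 a_3 + a_2 = -5  ->  a_5 = -1/4
Truncated series: y(x) = -1 - 2 x - (3/2) x^2 - (7/6) x^3 - (13/24) x^4 - (1/4) x^5 + O(x^6).

a_0 = -1; a_1 = -2; a_2 = -3/2; a_3 = -7/6; a_4 = -13/24; a_5 = -1/4


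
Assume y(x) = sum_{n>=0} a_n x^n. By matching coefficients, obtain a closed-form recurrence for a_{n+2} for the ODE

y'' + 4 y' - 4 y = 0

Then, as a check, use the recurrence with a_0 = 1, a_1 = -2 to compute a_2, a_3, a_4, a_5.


Substitute y = sum_n a_n x^n.
y''(x) has coefficient (n+2)(n+1) a_{n+2} at x^n;
4 y'(x) has coefficient 4 (n+1) a_{n+1} at x^n;
-4 y(x) has coefficient -4 a_n at x^n.
Matching x^n: (n+2)(n+1) a_{n+2} + 4 (n+1) a_{n+1} - 4 a_n = 0.
Thus a_{n+2} = [-4 (n+1) a_{n+1} + 4 a_n] / ((n+1)(n+2)).

Check with a_0 = 1, a_1 = -2 (apply the recurrence for n = 0, 1, 2, 3): a_0 = 1, a_1 = -2, a_2 = 6, a_3 = -28/3, a_4 = 34/3, a_5 = -164/15.

a_(n+2) = [-4 (n+1) a_(n+1) + 4 a_n] / ((n+1)(n+2)); check: a_0 = 1, a_1 = -2, a_2 = 6, a_3 = -28/3, a_4 = 34/3, a_5 = -164/15


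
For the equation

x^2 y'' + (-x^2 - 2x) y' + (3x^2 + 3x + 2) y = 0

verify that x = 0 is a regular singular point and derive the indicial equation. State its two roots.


Divide by x^2 to reach normal form y'' + P_1(x) y' + P_2(x) y = 0 with P_1(x) = -1 - 2/x and P_2(x) = 3 + 3/x + 2/x^2.
x = 0 is a singular point because the y'-coefficient -1 - 2/x has a pole at x = 0 and the y-coefficient 3 + 3/x + 2/x^2 has a pole at x = 0.
It is a regular singular point because x P_1(x) = p(x) = -x - 2 and x^2 P_2(x) = q(x) = 3x^2 + 3x + 2 are polynomials, hence analytic at x = 0.
p(0) = -2,  q(0) = 2.
Indicial equation: r(r-1) + p(0) r + q(0) = 0, i.e. r^2 + (p(0) - 1) r + q(0) = 0, i.e. r^2 - 3 r + 2 = 0.
Discriminant: (-3)^2 - 4(2) = 1, so r = (3 ± 1)/2.
Solving: r_1 = 2, r_2 = 1.

indicial: r^2 - 3 r + 2 = 0; roots r_1 = 2, r_2 = 1


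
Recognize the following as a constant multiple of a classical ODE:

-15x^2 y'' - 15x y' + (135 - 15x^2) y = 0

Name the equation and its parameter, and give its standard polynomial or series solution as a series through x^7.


All three coefficients share the factor -15; dividing through by -15 gives  x^2 y'' + x y' + (x^2 - 9) y = 0.
This matches the Bessel equation x^2 y'' + x y' + (x^2 - nu^2) y = 0 with nu^2 = 9, so nu = 3; the solution bounded at x = 0 is J_3(x).
Frobenius at x = 0: indicial roots ±nu; for r = nu the recurrence k(k + 2nu) c_k = -c_{k-2} gives the standard series J_nu(x) = sum_{k>=0} (-1)^k / (k! (k+nu)!) (x/2)^(2k+nu). Evaluate the first 3 terms:
  k = 0: (-1)^0 / (0! * 3! * 2^3) x^3 = 1/(1*6*8) x^3 = (1/48) x^3
  k = 1: (-1)^1 / (1! * 4! * 2^5) x^5 = -1/(1*24*32) x^5 = (-1/768) x^5
  k = 2: (-1)^2 / (2! * 5! * 2^7) x^7 = 1/(2*120*128) x^7 = (1/30720) x^7
Hence J_3(x) = x^7/30720 - x^5/768 + x^3/48 + ....

J_3(x); series = x^7/30720 - x^5/768 + x^3/48


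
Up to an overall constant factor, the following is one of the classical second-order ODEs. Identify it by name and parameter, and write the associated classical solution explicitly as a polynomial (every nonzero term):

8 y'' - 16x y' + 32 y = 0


All three coefficients share the factor 8; dividing through by 8 gives  y'' - 2x y' + 4 y = 0.
This matches the Hermite equation y'' - 2x y' + 2n y = 0 with 2n = 4, so n = 2; the polynomial solution is H_2(x).
With y = sum_k a_k x^k, matching x^k gives (k+2)(k+1) a_{k+2} = 2(k - n) a_k = 2(k - 2) a_k. The right side vanishes at k = 2, so the series with the parity of 2 terminates at degree 2.
Standard normalization: leading coefficient of H_n is 2^n, so a_2 = 2^2 = 4. Work downward with a_k = (k+1)(k+2) a_{k+2} / (2(k - n)):
  a_0 = (1)(2)(4) / (2(0 - 2)) = 8/(-4) = -2
Hence H_2(x) = 4 x^2 - 2.

H_2(x); series = 4 x^2 - 2


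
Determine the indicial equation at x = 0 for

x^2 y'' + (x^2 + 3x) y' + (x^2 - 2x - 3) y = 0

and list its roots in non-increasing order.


Divide by x^2 to reach normal form y'' + P_1(x) y' + P_2(x) y = 0 with P_1(x) = 1 + 3/x and P_2(x) = 1 - 2/x - 3/x^2.
x = 0 is a singular point because the y'-coefficient 1 + 3/x has a pole at x = 0 and the y-coefficient 1 - 2/x - 3/x^2 has a pole at x = 0.
It is a regular singular point because x P_1(x) = p(x) = x + 3 and x^2 P_2(x) = q(x) = x^2 - 2x - 3 are polynomials, hence analytic at x = 0.
p(0) = 3,  q(0) = -3.
Indicial equation: r(r-1) + p(0) r + q(0) = 0, i.e. r^2 + (p(0) - 1) r + q(0) = 0, i.e. r^2 + 2 r - 3 = 0.
Discriminant: (2)^2 - 4(-3) = 16, so r = (-2 ± 4)/2.
Solving: r_1 = 1, r_2 = -3.

indicial: r^2 + 2 r - 3 = 0; roots r_1 = 1, r_2 = -3


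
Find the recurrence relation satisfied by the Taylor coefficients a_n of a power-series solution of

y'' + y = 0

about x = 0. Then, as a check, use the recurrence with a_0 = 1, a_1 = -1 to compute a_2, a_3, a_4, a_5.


Substitute y = sum_n a_n x^n into y'' + (const) y = 0.
y''(x) = sum_{n>=0} (n+2)(n+1) a_{n+2} x^n.
The ODE becomes sum_n [(n+2)(n+1) a_{n+2} + 1 a_n] x^n = 0.
Setting each coefficient to zero gives the recurrence:
  (n+2)(n+1) a_{n+2} + 1 a_n = 0,
  a_{n+2} = -1 / ((n+1)(n+2)) a_n.

Check with a_0 = 1, a_1 = -1 (apply the recurrence for n = 0, 1, 2, 3): a_0 = 1, a_1 = -1, a_2 = -1/2, a_3 = 1/6, a_4 = 1/24, a_5 = -1/120.

a_{n+2} = -1/((n+1)(n+2)) * a_n; check: a_0 = 1, a_1 = -1, a_2 = -1/2, a_3 = 1/6, a_4 = 1/24, a_5 = -1/120


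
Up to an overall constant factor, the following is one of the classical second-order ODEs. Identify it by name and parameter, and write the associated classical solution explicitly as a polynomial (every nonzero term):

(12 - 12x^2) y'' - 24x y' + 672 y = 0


All three coefficients share the factor 12; dividing through by 12 gives  (1 - x^2) y'' - 2x y' + 56 y = 0.
This matches the Legendre equation (1 - x^2) y'' - 2x y' + n(n+1) y = 0 (note the -2x y' term) with n(n+1) = 56, so n = 7; the polynomial solution is P_7(x).
With y = sum_k a_k x^k, matching x^k gives (k+2)(k+1) a_{k+2} = [k(k+1) - n(n+1)] a_k = (k - 7)(k + 8) a_k. The right side vanishes at k = 7, so the series with the parity of 7 terminates at degree 7.
Standard normalization (P_n(1) = 1): leading coefficient (2n)!/(2^n (n!)^2) = 87178291200/(128*25401600) = 429/16, so a_7 = 429/16. Work downward with a_k = (k+1)(k+2) a_{k+2} / ((k - 7)(k + 8)):
  a_5 = (6)(7)(429/16) / ((5 - 7)(5 + 8)) = (9009/8)/(-26) = -693/16
  a_3 = (4)(5)(-693/16) / ((3 - 7)(3 + 8)) = (-3465/4)/(-44) = 315/16
  a_1 = (2)(3)(315/16) / ((1 - 7)(1 + 8)) = (945/8)/(-54) = -35/16
Hence P_7(x) = 429 x^7/16 - 693 x^5/16 + 315 x^3/16 - 35 x/16.

P_7(x); series = 429 x^7/16 - 693 x^5/16 + 315 x^3/16 - 35 x/16


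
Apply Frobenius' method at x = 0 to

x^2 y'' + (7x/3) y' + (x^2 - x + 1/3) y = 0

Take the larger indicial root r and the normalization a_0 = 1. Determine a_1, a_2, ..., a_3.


Write in Frobenius form y'' + (p(x)/x) y' + (q(x)/x^2) y = 0:
  p(x) = 7/3,  q(x) = x^2 - x + 1/3.
Indicial equation: r(r-1) + (7/3) r + (1/3) = 0 -> roots r_1 = -1/3, r_2 = -1.
Take r = r_1 = -1/3. Let y(x) = x^r sum_{n>=0} a_n x^n with a_0 = 1.
Substitute y = x^r sum a_n x^n and match x^{r+n}. The recurrence is
  D(n) a_n - 1 a_{n-1} + 1 a_{n-2} = 0,  where D(n) = (r+n)(r+n-1) + (7/3)(r+n) + (1/3).
  a_n = [1 a_{n-1} - 1 a_{n-2}] / D(n).
Since the indicial polynomial factors as (r - r_1)(r - r_2), D(n) = (r_1 + n - r_1)(r_1 + n - r_2) = n(n + 2/3).
Evaluating step by step (a_0 = 1):
  n = 1: D(1) = 1(1 + 2/3) = 5/3; numerator = 1(1) = 1; a_1 = (1)/(5/3) = 3/5
  n = 2: D(2) = 2(2 + 2/3) = 16/3; numerator = 1(3/5) - 1(1) = -2/5; a_2 = (-2/5)/(16/3) = -3/40
  n = 3: D(3) = 3(3 + 2/3) = 11; numerator = 1(-3/40) - 1(3/5) = -27/40; a_3 = (-27/40)/(11) = -27/440

r = -1/3; a_0 = 1; a_1 = 3/5; a_2 = -3/40; a_3 = -27/440


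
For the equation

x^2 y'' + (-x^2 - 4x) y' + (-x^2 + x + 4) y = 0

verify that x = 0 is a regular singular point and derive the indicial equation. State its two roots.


Divide by x^2 to reach normal form y'' + P_1(x) y' + P_2(x) y = 0 with P_1(x) = -1 - 4/x and P_2(x) = -1 + 1/x + 4/x^2.
x = 0 is a singular point because the y'-coefficient -1 - 4/x has a pole at x = 0 and the y-coefficient -1 + 1/x + 4/x^2 has a pole at x = 0.
It is a regular singular point because x P_1(x) = p(x) = -x - 4 and x^2 P_2(x) = q(x) = -x^2 + x + 4 are polynomials, hence analytic at x = 0.
p(0) = -4,  q(0) = 4.
Indicial equation: r(r-1) + p(0) r + q(0) = 0, i.e. r^2 + (p(0) - 1) r + q(0) = 0, i.e. r^2 - 5 r + 4 = 0.
Discriminant: (-5)^2 - 4(4) = 9, so r = (5 ± 3)/2.
Solving: r_1 = 4, r_2 = 1.

indicial: r^2 - 5 r + 4 = 0; roots r_1 = 4, r_2 = 1


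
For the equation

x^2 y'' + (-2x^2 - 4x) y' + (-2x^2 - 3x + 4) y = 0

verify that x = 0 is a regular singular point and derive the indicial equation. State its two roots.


Divide by x^2 to reach normal form y'' + P_1(x) y' + P_2(x) y = 0 with P_1(x) = -2 - 4/x and P_2(x) = -2 - 3/x + 4/x^2.
x = 0 is a singular point because the y'-coefficient -2 - 4/x has a pole at x = 0 and the y-coefficient -2 - 3/x + 4/x^2 has a pole at x = 0.
It is a regular singular point because x P_1(x) = p(x) = -2x - 4 and x^2 P_2(x) = q(x) = -2x^2 - 3x + 4 are polynomials, hence analytic at x = 0.
p(0) = -4,  q(0) = 4.
Indicial equation: r(r-1) + p(0) r + q(0) = 0, i.e. r^2 + (p(0) - 1) r + q(0) = 0, i.e. r^2 - 5 r + 4 = 0.
Discriminant: (-5)^2 - 4(4) = 9, so r = (5 ± 3)/2.
Solving: r_1 = 4, r_2 = 1.

indicial: r^2 - 5 r + 4 = 0; roots r_1 = 4, r_2 = 1


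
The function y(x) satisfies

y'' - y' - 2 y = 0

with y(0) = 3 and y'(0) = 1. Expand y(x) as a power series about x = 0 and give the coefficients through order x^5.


Ansatz: y(x) = sum_{n>=0} a_n x^n, so y'(x) = sum_{n>=1} n a_n x^(n-1) and y''(x) = sum_{n>=2} n(n-1) a_n x^(n-2).
Substitute into P(x) y'' + Q(x) y' + R(x) y = 0 with P(x) = 1, Q(x) = -1, R(x) = -2, and match powers of x.
Initial conditions: a_0 = 3, a_1 = 1.
Setting the coefficient of each power of x to zero and solving order by order (substituting the coefficients already found):
  x^0: 2 a_2 - a_1 - 2 a_0 = 0  ->  2 a_2 = a_1 + 2 a_0 = 7  ->  a_2 = 7/2
  x^1: 6 a_3 - 2 a_2 - 2 a_1 = 0  ->  6 a_3 = 2 a_2 + 2 a_1 = 9  ->  a_3 = 3/2
  x^2: 12 a_4 - 3 a_3 - 2 a_2 = 0  ->  12 a_4 = 3 a_3 + 2 a_2 = 23/2  ->  a_4 = 23/24
  x^3: 20 a_5 - 4 a_4 - 2 a_3 = 0  ->  20 a_5 = 4 a_4 + 2 a_3 = 41/6  ->  a_5 = 41/120
Truncated series: y(x) = 3 + x + (7/2) x^2 + (3/2) x^3 + (23/24) x^4 + (41/120) x^5 + O(x^6).

a_0 = 3; a_1 = 1; a_2 = 7/2; a_3 = 3/2; a_4 = 23/24; a_5 = 41/120


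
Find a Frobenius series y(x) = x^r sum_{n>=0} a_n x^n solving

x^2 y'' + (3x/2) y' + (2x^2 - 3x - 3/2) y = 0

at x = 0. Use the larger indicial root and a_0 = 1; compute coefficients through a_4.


Write in Frobenius form y'' + (p(x)/x) y' + (q(x)/x^2) y = 0:
  p(x) = 3/2,  q(x) = 2x^2 - 3x - 3/2.
Indicial equation: r(r-1) + (3/2) r + (-3/2) = 0 -> roots r_1 = 1, r_2 = -3/2.
Take r = r_1 = 1. Let y(x) = x^r sum_{n>=0} a_n x^n with a_0 = 1.
Substitute y = x^r sum a_n x^n and match x^{r+n}. The recurrence is
  D(n) a_n - 3 a_{n-1} + 2 a_{n-2} = 0,  where D(n) = (r+n)(r+n-1) + (3/2)(r+n) + (-3/2).
  a_n = [3 a_{n-1} - 2 a_{n-2}] / D(n).
Since the indicial polynomial factors as (r - r_1)(r - r_2), D(n) = (r_1 + n - r_1)(r_1 + n - r_2) = n(n + 5/2).
Evaluating step by step (a_0 = 1):
  n = 1: D(1) = 1(1 + 5/2) = 7/2; numerator = 3(1) = 3; a_1 = (3)/(7/2) = 6/7
  n = 2: D(2) = 2(2 + 5/2) = 9; numerator = 3(6/7) - 2(1) = 4/7; a_2 = (4/7)/(9) = 4/63
  n = 3: D(3) = 3(3 + 5/2) = 33/2; numerator = 3(4/63) - 2(6/7) = -32/21; a_3 = (-32/21)/(33/2) = -64/693
  n = 4: D(4) = 4(4 + 5/2) = 26; numerator = 3(-64/693) - 2(4/63) = -40/99; a_4 = (-40/99)/(26) = -20/1287

r = 1; a_0 = 1; a_1 = 6/7; a_2 = 4/63; a_3 = -64/693; a_4 = -20/1287


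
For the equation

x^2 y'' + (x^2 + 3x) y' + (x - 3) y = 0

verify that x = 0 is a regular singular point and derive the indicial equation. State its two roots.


Divide by x^2 to reach normal form y'' + P_1(x) y' + P_2(x) y = 0 with P_1(x) = 1 + 3/x and P_2(x) = 1/x - 3/x^2.
x = 0 is a singular point because the y'-coefficient 1 + 3/x has a pole at x = 0 and the y-coefficient 1/x - 3/x^2 has a pole at x = 0.
It is a regular singular point because x P_1(x) = p(x) = x + 3 and x^2 P_2(x) = q(x) = x - 3 are polynomials, hence analytic at x = 0.
p(0) = 3,  q(0) = -3.
Indicial equation: r(r-1) + p(0) r + q(0) = 0, i.e. r^2 + (p(0) - 1) r + q(0) = 0, i.e. r^2 + 2 r - 3 = 0.
Discriminant: (2)^2 - 4(-3) = 16, so r = (-2 ± 4)/2.
Solving: r_1 = 1, r_2 = -3.

indicial: r^2 + 2 r - 3 = 0; roots r_1 = 1, r_2 = -3


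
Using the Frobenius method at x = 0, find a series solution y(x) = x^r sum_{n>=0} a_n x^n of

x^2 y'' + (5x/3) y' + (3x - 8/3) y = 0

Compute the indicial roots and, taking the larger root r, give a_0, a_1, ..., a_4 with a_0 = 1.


Write in Frobenius form y'' + (p(x)/x) y' + (q(x)/x^2) y = 0:
  p(x) = 5/3,  q(x) = 3x - 8/3.
Indicial equation: r(r-1) + (5/3) r + (-8/3) = 0 -> roots r_1 = 4/3, r_2 = -2.
Take r = r_1 = 4/3. Let y(x) = x^r sum_{n>=0} a_n x^n with a_0 = 1.
Substitute y = x^r sum a_n x^n and match x^{r+n}. The recurrence is
  D(n) a_n + 3 a_{n-1} = 0,  where D(n) = (r+n)(r+n-1) + (5/3)(r+n) + (-8/3).
  a_n = -3 / D(n) * a_{n-1}.
Since the indicial polynomial factors as (r - r_1)(r - r_2), D(n) = (r_1 + n - r_1)(r_1 + n - r_2) = n(n + 10/3).
Evaluating step by step (a_0 = 1):
  n = 1: D(1) = 1(1 + 10/3) = 13/3; numerator = -3(1) = -3; a_1 = (-3)/(13/3) = -9/13
  n = 2: D(2) = 2(2 + 10/3) = 32/3; numerator = -3(-9/13) = 27/13; a_2 = (27/13)/(32/3) = 81/416
  n = 3: D(3) = 3(3 + 10/3) = 19; numerator = -3(81/416) = -243/416; a_3 = (-243/416)/(19) = -243/7904
  n = 4: D(4) = 4(4 + 10/3) = 88/3; numerator = -3(-243/7904) = 729/7904; a_4 = (729/7904)/(88/3) = 2187/695552

r = 4/3; a_0 = 1; a_1 = -9/13; a_2 = 81/416; a_3 = -243/7904; a_4 = 2187/695552


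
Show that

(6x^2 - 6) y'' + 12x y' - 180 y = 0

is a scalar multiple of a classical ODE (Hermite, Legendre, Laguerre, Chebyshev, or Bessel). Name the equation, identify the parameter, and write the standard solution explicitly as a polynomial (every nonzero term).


All three coefficients share the factor -6; dividing through by -6 gives  (1 - x^2) y'' - 2x y' + 30 y = 0.
This matches the Legendre equation (1 - x^2) y'' - 2x y' + n(n+1) y = 0 (note the -2x y' term) with n(n+1) = 30, so n = 5; the polynomial solution is P_5(x).
With y = sum_k a_k x^k, matching x^k gives (k+2)(k+1) a_{k+2} = [k(k+1) - n(n+1)] a_k = (k - 5)(k + 6) a_k. The right side vanishes at k = 5, so the series with the parity of 5 terminates at degree 5.
Standard normalization (P_n(1) = 1): leading coefficient (2n)!/(2^n (n!)^2) = 3628800/(32*14400) = 63/8, so a_5 = 63/8. Work downward with a_k = (k+1)(k+2) a_{k+2} / ((k - 5)(k + 6)):
  a_3 = (4)(5)(63/8) / ((3 - 5)(3 + 6)) = (315/2)/(-18) = -35/4
  a_1 = (2)(3)(-35/4) / ((1 - 5)(1 + 6)) = (-105/2)/(-28) = 15/8
Hence P_5(x) = 63 x^5/8 - 35 x^3/4 + 15 x/8.

P_5(x); series = 63 x^5/8 - 35 x^3/4 + 15 x/8


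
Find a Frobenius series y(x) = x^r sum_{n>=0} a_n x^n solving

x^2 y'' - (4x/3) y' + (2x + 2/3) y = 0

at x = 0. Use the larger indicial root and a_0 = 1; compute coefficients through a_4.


Write in Frobenius form y'' + (p(x)/x) y' + (q(x)/x^2) y = 0:
  p(x) = -4/3,  q(x) = 2x + 2/3.
Indicial equation: r(r-1) + (-4/3) r + (2/3) = 0 -> roots r_1 = 2, r_2 = 1/3.
Take r = r_1 = 2. Let y(x) = x^r sum_{n>=0} a_n x^n with a_0 = 1.
Substitute y = x^r sum a_n x^n and match x^{r+n}. The recurrence is
  D(n) a_n + 2 a_{n-1} = 0,  where D(n) = (r+n)(r+n-1) + (-4/3)(r+n) + (2/3).
  a_n = -2 / D(n) * a_{n-1}.
Since the indicial polynomial factors as (r - r_1)(r - r_2), D(n) = (r_1 + n - r_1)(r_1 + n - r_2) = n(n + 5/3).
Evaluating step by step (a_0 = 1):
  n = 1: D(1) = 1(1 + 5/3) = 8/3; numerator = -2(1) = -2; a_1 = (-2)/(8/3) = -3/4
  n = 2: D(2) = 2(2 + 5/3) = 22/3; numerator = -2(-3/4) = 3/2; a_2 = (3/2)/(22/3) = 9/44
  n = 3: D(3) = 3(3 + 5/3) = 14; numerator = -2(9/44) = -9/22; a_3 = (-9/22)/(14) = -9/308
  n = 4: D(4) = 4(4 + 5/3) = 68/3; numerator = -2(-9/308) = 9/154; a_4 = (9/154)/(68/3) = 27/10472

r = 2; a_0 = 1; a_1 = -3/4; a_2 = 9/44; a_3 = -9/308; a_4 = 27/10472
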